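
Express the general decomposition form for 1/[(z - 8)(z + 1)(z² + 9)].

Two linear + quadratic: P/(z - 8) + Q/(z + 1) + (Rz + S)/(z² + 9)


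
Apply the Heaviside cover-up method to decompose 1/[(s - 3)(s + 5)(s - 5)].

Cover (s - 3), s=3: P = 1/[(3 + 5)(3 - 5)] = -1/16. Cover (s + 5), s=-5: Q = 1/[(-5 - 3)(-5 - 5)] = 1/80. Cover (s - 5), s=5: R = 1/[(5 - 3)(5 + 5)] = 1/20.
Result: (-1/16)/(s - 3) + (1/80)/(s + 5) + (1/20)/(s - 5)


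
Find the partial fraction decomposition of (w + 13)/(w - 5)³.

(w + 13) = P(w - 5)² + Q(w - 5) + R. At w = 5: R = 1·5 + 13 = 18. Coefficients: P = 0, Q = 1
Result: 1/(w - 5)² + 18/(w - 5)³


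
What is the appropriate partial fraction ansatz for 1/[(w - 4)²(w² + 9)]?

Repeated linear + quadratic: P/(w - 4) + Q/(w - 4)² + (Rw + S)/(w² + 9)


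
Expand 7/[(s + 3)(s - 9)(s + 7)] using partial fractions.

Using cover-up method: A = -7/48, B = 7/192, C = 7/64
Result: (-7/48)/(s + 3) + (7/192)/(s - 9) + (7/64)/(s + 7)


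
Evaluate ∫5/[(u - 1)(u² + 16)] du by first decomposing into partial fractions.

Cover-up at u=1: α = 5/(1²+16) = 5/17. Coeff matching: β = -5/17, γ = -5/17. Decomposition: (5/17)/(u - 1) - ((5/17)u + 5/17)/(u² + 16). Integrate: linear → ln, quadratic → (1/2)ln + arctan: (5/17) ln|(u - 1)| - (5/34) ln(u² + 16) - (5/68) arctan(u/4) + C


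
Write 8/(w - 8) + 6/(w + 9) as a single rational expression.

Common denominator (w - 8)(w + 9). Numerator: 8(w + 9) + 6(w - 8) = (8w + 72) + (6w - 48) = 14w + 24
Result: (14w + 24)/[(w - 8)(w + 9)]


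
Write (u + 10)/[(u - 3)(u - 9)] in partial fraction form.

At u=3: P = (1·3 + 10)/(3 - 9) = -13/6. At u=9: Q = (1·9 + 10)/(9 - 3) = 19/6
Result: (-13/6)/(u - 3) + (19/6)/(u - 9)


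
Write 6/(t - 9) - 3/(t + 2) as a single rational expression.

Common denominator (t - 9)(t + 2). Numerator: 6(t + 2) - 3(t - 9) = (6t + 12) - (3t - 27) = 3t + 39
Result: (3t + 39)/[(t - 9)(t + 2)]


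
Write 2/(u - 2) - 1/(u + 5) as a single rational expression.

Common denominator (u - 2)(u + 5). Numerator: 2(u + 5) - 1(u - 2) = (2u + 10) - (u - 2) = u + 12
Result: (u + 12)/[(u - 2)(u + 5)]


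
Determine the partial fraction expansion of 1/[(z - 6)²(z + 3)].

Cover-up at z=-3: γ = 1/(-3 - 6)² = 1/81. Cover-up at z=6: β = 1/(6 + 3) = 1/9. Comparing z² coeff: α = -γ = -1/81
Result: (-1/81)/(z - 6) + (1/9)/(z - 6)² + (1/81)/(z + 3)


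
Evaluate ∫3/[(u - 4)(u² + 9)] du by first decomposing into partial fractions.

Cover-up at u=4: α = 3/(4²+9) = 3/25. Coeff matching: β = -3/25, γ = -12/25. Decomposition: (3/25)/(u - 4) - ((3/25)u + 12/25)/(u² + 9). Integrate: linear → ln, quadratic → (1/2)ln + arctan: (3/25) ln|(u - 4)| - (3/50) ln(u² + 9) - (4/25) arctan(u/3) + C


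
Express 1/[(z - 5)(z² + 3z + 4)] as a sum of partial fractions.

Cover-up at z = 5: A = 1/(5² + 3·5 + 4) = 1/44. Then B = -A = -1/44, C = -A·(3 + 5) = -2/11
Result: (1/44)/(z - 5) - ((1/44)z + 2/11)/(z² + 3z + 4)


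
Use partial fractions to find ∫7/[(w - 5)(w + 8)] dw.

Decompose: 7/[(w - 5)(w + 8)] = (7/13)/(w - 5) - (7/13)/(w + 8). Integrate each term: (7/13) ln|(w - 5)| - (7/13) ln|(w + 8)| + C


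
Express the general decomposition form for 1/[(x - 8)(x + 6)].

Distinct linear factors: α/(x - 8) + β/(x + 6)


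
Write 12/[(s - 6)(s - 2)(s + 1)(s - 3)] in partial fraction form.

Using Heaviside cover-up: (1/7)/(s - 6) + 1/(s - 2) - (1/7)/(s + 1) - 1/(s - 3)


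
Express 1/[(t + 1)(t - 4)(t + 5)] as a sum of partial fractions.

Using cover-up method: P = -1/20, Q = 1/45, R = 1/36
Result: (-1/20)/(t + 1) + (1/45)/(t - 4) + (1/36)/(t + 5)


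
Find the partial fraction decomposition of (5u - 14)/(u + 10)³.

(5u - 14) = A(u + 10)² + B(u + 10) + C. At u = -10: C = 5·(-10) - 14 = -64. Coefficients: A = 0, B = 5
Result: 5/(u + 10)² - 64/(u + 10)³


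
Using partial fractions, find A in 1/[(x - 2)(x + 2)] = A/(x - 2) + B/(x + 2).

Cover-up at x = 2: A = 1/(2 + 2) = 1/4


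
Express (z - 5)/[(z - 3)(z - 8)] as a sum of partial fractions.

At z=3: A = (1·3 - 5)/(3 - 8) = 2/5. At z=8: B = (1·8 - 5)/(8 - 3) = 3/5
Result: (2/5)/(z - 3) + (3/5)/(z - 8)


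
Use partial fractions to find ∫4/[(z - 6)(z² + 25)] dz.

Cover-up at z=6: A = 4/(6²+25) = 4/61. Coeff matching: B = -4/61, C = -24/61. Decomposition: (4/61)/(z - 6) - ((4/61)z + 24/61)/(z² + 25). Integrate: linear → ln, quadratic → (1/2)ln + arctan: (4/61) ln|(z - 6)| - (2/61) ln(z² + 25) - (24/305) arctan(z/5) + C


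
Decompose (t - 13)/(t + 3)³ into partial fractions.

(t - 13) = P(t + 3)² + Q(t + 3) + R. At t = -3: R = 1·(-3) - 13 = -16. Coefficients: P = 0, Q = 1
Result: 1/(t + 3)² - 16/(t + 3)³


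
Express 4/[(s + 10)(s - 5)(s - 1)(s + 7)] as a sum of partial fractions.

Using Heaviside cover-up: (-4/495)/(s + 10) + (1/180)/(s - 5) - (1/88)/(s - 1) + (1/72)/(s + 7)


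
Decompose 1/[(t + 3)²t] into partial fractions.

Cover-up at t=0: C = 1/(0 + 3)² = 1/9. Cover-up at t=-3: B = 1/(-3 - 0) = -1/3. Comparing t² coeff: A = -C = -1/9
Result: (-1/9)/(t + 3) - (1/3)/(t + 3)² + (1/9)/t


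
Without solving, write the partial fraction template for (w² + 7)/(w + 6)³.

Repeated linear factor (power 3): α/(w + 6) + β/(w + 6)² + γ/(w + 6)³


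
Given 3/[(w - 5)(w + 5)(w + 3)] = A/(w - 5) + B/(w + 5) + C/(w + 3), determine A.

Cover-up at w = 5: A = 3/[(5 + 5)(5 + 3)] = 3/[(10)(8)] = 3/80


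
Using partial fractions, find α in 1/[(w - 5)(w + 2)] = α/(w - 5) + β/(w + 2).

Cover-up at w = 5: α = 1/(5 + 2) = 1/7


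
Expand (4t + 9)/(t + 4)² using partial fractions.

(4t + 9) = A(t + 4) + B. At t = -4: B = 4·(-4) + 9 = -7. Coeff of t: A = 4
Result: 4/(t + 4) - 7/(t + 4)²


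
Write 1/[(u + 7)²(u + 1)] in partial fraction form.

Cover-up at u=-1: C = 1/(-1 + 7)² = 1/36. Cover-up at u=-7: B = 1/(-7 + 1) = -1/6. Comparing u² coeff: A = -C = -1/36
Result: (-1/36)/(u + 7) - (1/6)/(u + 7)² + (1/36)/(u + 1)


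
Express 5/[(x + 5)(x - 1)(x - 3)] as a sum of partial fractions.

Using cover-up method: P = 5/48, Q = -5/12, R = 5/16
Result: (5/48)/(x + 5) - (5/12)/(x - 1) + (5/16)/(x - 3)


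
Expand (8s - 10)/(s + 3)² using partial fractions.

(8s - 10) = α(s + 3) + β. At s = -3: β = 8·(-3) - 10 = -34. Coeff of s: α = 8
Result: 8/(s + 3) - 34/(s + 3)²


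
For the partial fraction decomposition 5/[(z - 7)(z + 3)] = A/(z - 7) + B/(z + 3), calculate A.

Cover-up at z = 7: A = 5/(7 + 3) = 5/10 = 1/2


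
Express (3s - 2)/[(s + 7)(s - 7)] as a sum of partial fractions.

At s=-7: P = (3·(-7) - 2)/(-7 - 7) = 23/14. At s=7: Q = (3·7 - 2)/(7 + 7) = 19/14
Result: (23/14)/(s + 7) + (19/14)/(s - 7)


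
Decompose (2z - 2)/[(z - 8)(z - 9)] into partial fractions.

At z=8: P = (2·8 - 2)/(8 - 9) = -14. At z=9: Q = (2·9 - 2)/(9 - 8) = 16
Result: -14/(z - 8) + 16/(z - 9)


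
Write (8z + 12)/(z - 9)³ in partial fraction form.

(8z + 12) = α(z - 9)² + β(z - 9) + γ. At z = 9: γ = 8·9 + 12 = 84. Coefficients: α = 0, β = 8
Result: 8/(z - 9)² + 84/(z - 9)³


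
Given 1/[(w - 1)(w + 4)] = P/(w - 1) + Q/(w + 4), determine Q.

Cover-up at w = -4: Q = 1/(-4 - 1) = -1/5


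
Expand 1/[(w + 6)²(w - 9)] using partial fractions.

Cover-up at w=9: γ = 1/(9 + 6)² = 1/225. Cover-up at w=-6: β = 1/(-6 - 9) = -1/15. Comparing w² coeff: α = -γ = -1/225
Result: (-1/225)/(w + 6) - (1/15)/(w + 6)² + (1/225)/(w - 9)


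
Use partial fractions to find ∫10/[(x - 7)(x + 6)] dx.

Decompose: 10/[(x - 7)(x + 6)] = (10/13)/(x - 7) - (10/13)/(x + 6). Integrate each term: (10/13) ln|(x - 7)| - (10/13) ln|(x + 6)| + C


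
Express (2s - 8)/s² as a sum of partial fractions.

(2s - 8) = As + B. At s = 0: B = 2·0 - 8 = -8. Coeff of s: A = 2
Result: 2/s - 8/s²


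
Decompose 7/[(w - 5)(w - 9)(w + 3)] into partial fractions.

Using cover-up method: A = -7/32, B = 7/48, C = 7/96
Result: (-7/32)/(w - 5) + (7/48)/(w - 9) + (7/96)/(w + 3)


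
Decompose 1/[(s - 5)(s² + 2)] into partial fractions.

Cover-up at s = 5: A = 1/(5² + 2) = 1/27. Then B = -A = -1/27, C = -A·(0 + 5) = -5/27
Result: (1/27)/(s - 5) - ((1/27)s + 5/27)/(s² + 2)


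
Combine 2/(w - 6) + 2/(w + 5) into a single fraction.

Common denominator (w - 6)(w + 5). Numerator: 2(w + 5) + 2(w - 6) = (2w + 10) + (2w - 12) = 4w - 2
Result: (4w - 2)/[(w - 6)(w + 5)]


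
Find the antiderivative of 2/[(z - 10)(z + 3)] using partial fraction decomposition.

Decompose: 2/[(z - 10)(z + 3)] = (2/13)/(z - 10) - (2/13)/(z + 3). Integrate each term: (2/13) ln|(z - 10)| - (2/13) ln|(z + 3)| + C


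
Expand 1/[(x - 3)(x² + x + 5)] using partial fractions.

Cover-up at x = 3: P = 1/(3² + 1·3 + 5) = 1/17. Then Q = -P = -1/17, R = -P·(1 + 3) = -4/17
Result: (1/17)/(x - 3) - ((1/17)x + 4/17)/(x² + x + 5)


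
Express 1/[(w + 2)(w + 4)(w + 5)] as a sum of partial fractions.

Using cover-up method: P = 1/6, Q = -1/2, R = 1/3
Result: (1/6)/(w + 2) - (1/2)/(w + 4) + (1/3)/(w + 5)


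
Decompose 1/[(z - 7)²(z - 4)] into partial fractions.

Cover-up at z=4: γ = 1/(4 - 7)² = 1/9. Cover-up at z=7: β = 1/(7 - 4) = 1/3. Comparing z² coeff: α = -γ = -1/9
Result: (-1/9)/(z - 7) + (1/3)/(z - 7)² + (1/9)/(z - 4)


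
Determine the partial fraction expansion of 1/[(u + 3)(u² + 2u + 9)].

Cover-up at u = -3: α = 1/((-3)² + 2·(-3) + 9) = 1/12. Then β = -α = -1/12, γ = -α·(2 - 3) = 1/12
Result: (1/12)/(u + 3) - ((1/12)u - 1/12)/(u² + 2u + 9)


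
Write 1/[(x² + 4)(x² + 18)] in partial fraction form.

Coefficient matching gives P = R = 0, Q = 1/(18-4) = 1/14, S = -Q = -1/14
Result: (1/14)/(x² + 4) - (1/14)/(x² + 18)


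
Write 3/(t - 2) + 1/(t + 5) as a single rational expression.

Common denominator (t - 2)(t + 5). Numerator: 3(t + 5) + 1(t - 2) = (3t + 15) + (t - 2) = 4t + 13
Result: (4t + 13)/[(t - 2)(t + 5)]


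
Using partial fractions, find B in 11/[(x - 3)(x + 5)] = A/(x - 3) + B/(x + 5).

Cover-up at x = -5: B = 11/(-5 - 3) = -11/8


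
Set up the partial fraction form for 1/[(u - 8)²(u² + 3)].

Repeated linear + quadratic: P/(u - 8) + Q/(u - 8)² + (Ru + S)/(u² + 3)


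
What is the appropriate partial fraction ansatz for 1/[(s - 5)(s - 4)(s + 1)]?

Three distinct linear factors: α/(s - 5) + β/(s - 4) + γ/(s + 1)


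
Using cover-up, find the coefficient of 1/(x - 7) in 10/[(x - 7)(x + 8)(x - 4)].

Cover (x - 7), set x=7: 10/[(7 + 8)(7 - 4)] = 2/9


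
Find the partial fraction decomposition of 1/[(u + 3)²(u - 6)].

Cover-up at u=6: R = 1/(6 + 3)² = 1/81. Cover-up at u=-3: Q = 1/(-3 - 6) = -1/9. Comparing u² coeff: P = -R = -1/81
Result: (-1/81)/(u + 3) - (1/9)/(u + 3)² + (1/81)/(u - 6)


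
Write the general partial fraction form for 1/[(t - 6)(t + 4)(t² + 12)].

Two linear + quadratic: A/(t - 6) + B/(t + 4) + (Ct + D)/(t² + 12)


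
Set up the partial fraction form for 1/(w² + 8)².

Repeated quadratic factor: (Pw + Q)/(w² + 8) + (Rw + S)/(w² + 8)²


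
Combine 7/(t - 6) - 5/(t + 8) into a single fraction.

Common denominator (t - 6)(t + 8). Numerator: 7(t + 8) - 5(t - 6) = (7t + 56) - (5t - 30) = 2t + 86
Result: (2t + 86)/[(t - 6)(t + 8)]


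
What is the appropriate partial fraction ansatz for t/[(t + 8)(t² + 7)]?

Linear + irreducible quadratic: α/(t + 8) + (βt + γ)/(t² + 7)


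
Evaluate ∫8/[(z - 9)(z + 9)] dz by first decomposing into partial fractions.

Decompose: 8/[(z - 9)(z + 9)] = (4/9)/(z - 9) - (4/9)/(z + 9). Integrate each term: (4/9) ln|(z - 9)| - (4/9) ln|(z + 9)| + C


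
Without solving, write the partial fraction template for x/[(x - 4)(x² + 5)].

Linear + irreducible quadratic: P/(x - 4) + (Qx + R)/(x² + 5)


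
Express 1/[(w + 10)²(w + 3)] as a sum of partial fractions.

Cover-up at w=-3: γ = 1/(-3 + 10)² = 1/49. Cover-up at w=-10: β = 1/(-10 + 3) = -1/7. Comparing w² coeff: α = -γ = -1/49
Result: (-1/49)/(w + 10) - (1/7)/(w + 10)² + (1/49)/(w + 3)


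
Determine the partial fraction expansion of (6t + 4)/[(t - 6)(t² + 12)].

At t=6: α = (6·6 + 4)/(6² + 12) = 5/6. β = -α = -5/6, γ = 6 - 6·α = 1
Result: (5/6)/(t - 6) - ((5/6)t - 1)/(t² + 12)


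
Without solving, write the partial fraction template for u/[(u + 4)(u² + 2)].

Linear + irreducible quadratic: α/(u + 4) + (βu + γ)/(u² + 2)


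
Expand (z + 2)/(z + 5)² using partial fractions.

(z + 2) = α(z + 5) + β. At z = -5: β = 1·(-5) + 2 = -3. Coeff of z: α = 1
Result: 1/(z + 5) - 3/(z + 5)²


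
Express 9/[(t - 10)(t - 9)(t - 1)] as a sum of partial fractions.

Using cover-up method: A = 1, B = -9/8, C = 1/8
Result: 1/(t - 10) - (9/8)/(t - 9) + (1/8)/(t - 1)


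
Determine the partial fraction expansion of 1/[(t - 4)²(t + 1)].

Cover-up at t=-1: C = 1/(-1 - 4)² = 1/25. Cover-up at t=4: B = 1/(4 + 1) = 1/5. Comparing t² coeff: A = -C = -1/25
Result: (-1/25)/(t - 4) + (1/5)/(t - 4)² + (1/25)/(t + 1)


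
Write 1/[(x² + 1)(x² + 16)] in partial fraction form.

Coefficient matching gives P = R = 0, Q = 1/(16-1) = 1/15, S = -Q = -1/15
Result: (1/15)/(x² + 1) - (1/15)/(x² + 16)


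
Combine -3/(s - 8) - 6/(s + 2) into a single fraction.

Common denominator (s - 8)(s + 2). Numerator: -3(s + 2) - 6(s - 8) = (-3s - 6) - (6s - 48) = -9s + 42
Result: (-9s + 42)/[(s - 8)(s + 2)]


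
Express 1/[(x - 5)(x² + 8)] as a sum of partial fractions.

Cover-up at x = 5: α = 1/(5² + 8) = 1/33. Then β = -α = -1/33, γ = -α·(0 + 5) = -5/33
Result: (1/33)/(x - 5) - ((1/33)x + 5/33)/(x² + 8)


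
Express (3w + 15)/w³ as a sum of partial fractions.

(3w + 15) = αw² + βw + γ. At w = 0: γ = 3·0 + 15 = 15. Coefficients: α = 0, β = 3
Result: 3/w² + 15/w³


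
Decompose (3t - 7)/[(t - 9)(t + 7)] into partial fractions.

At t=9: α = (3·9 - 7)/(9 + 7) = 5/4. At t=-7: β = (3·(-7) - 7)/(-7 - 9) = 7/4
Result: (5/4)/(t - 9) + (7/4)/(t + 7)


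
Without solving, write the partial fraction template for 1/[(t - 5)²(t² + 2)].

Repeated linear + quadratic: P/(t - 5) + Q/(t - 5)² + (Rt + S)/(t² + 2)


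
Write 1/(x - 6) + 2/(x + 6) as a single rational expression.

Common denominator (x - 6)(x + 6). Numerator: 1(x + 6) + 2(x - 6) = (x + 6) + (2x - 12) = 3x - 6
Result: (3x - 6)/[(x - 6)(x + 6)]


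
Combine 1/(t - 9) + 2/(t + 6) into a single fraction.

Common denominator (t - 9)(t + 6). Numerator: 1(t + 6) + 2(t - 9) = (t + 6) + (2t - 18) = 3t - 12
Result: (3t - 12)/[(t - 9)(t + 6)]


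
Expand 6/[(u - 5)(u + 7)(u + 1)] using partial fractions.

Using cover-up method: A = 1/12, B = 1/12, C = -1/6
Result: (1/12)/(u - 5) + (1/12)/(u + 7) - (1/6)/(u + 1)


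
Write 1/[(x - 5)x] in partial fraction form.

1/(x - 5)x = α/(x - 5) + β/x. α = 1/(5 - 0) = 1/5, β = 1/(0 - 5) = -1/5
Result: (1/5)/(x - 5) - (1/5)/x


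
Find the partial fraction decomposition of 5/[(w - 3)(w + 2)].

5/(w - 3)(w + 2) = P/(w - 3) + Q/(w + 2). P = 5/(3 + 2) = 1, Q = 5/(-2 - 3) = -1
Result: 1/(w - 3) - 1/(w + 2)


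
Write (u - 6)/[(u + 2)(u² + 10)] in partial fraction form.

At u=-2: P = (1·(-2) - 6)/((-2)² + 10) = -4/7. Q = -P = 4/7, R = 1 - (-2)·P = -1/7
Result: (-4/7)/(u + 2) + ((4/7)u - 1/7)/(u² + 10)


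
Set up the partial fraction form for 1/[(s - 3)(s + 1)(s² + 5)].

Two linear + quadratic: α/(s - 3) + β/(s + 1) + (γs + δ)/(s² + 5)


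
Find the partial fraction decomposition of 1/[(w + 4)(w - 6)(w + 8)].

Using cover-up method: P = -1/40, Q = 1/140, R = 1/56
Result: (-1/40)/(w + 4) + (1/140)/(w - 6) + (1/56)/(w + 8)


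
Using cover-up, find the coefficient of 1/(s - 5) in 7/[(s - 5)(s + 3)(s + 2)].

Cover (s - 5), set s=5: 7/[(5 + 3)(5 + 2)] = 1/8


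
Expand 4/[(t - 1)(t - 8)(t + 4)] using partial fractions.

Using cover-up method: A = -4/35, B = 1/21, C = 1/15
Result: (-4/35)/(t - 1) + (1/21)/(t - 8) + (1/15)/(t + 4)


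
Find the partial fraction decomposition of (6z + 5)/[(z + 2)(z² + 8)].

At z=-2: P = (6·(-2) + 5)/((-2)² + 8) = -7/12. Q = -P = 7/12, R = 6 - (-2)·P = 29/6
Result: (-7/12)/(z + 2) + ((7/12)z + 29/6)/(z² + 8)


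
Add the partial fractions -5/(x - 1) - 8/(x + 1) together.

Common denominator (x - 1)(x + 1). Numerator: -5(x + 1) - 8(x - 1) = (-5x - 5) - (8x - 8) = -13x + 3
Result: (-13x + 3)/[(x - 1)(x + 1)]


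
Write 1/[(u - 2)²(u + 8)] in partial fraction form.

Cover-up at u=-8: C = 1/(-8 - 2)² = 1/100. Cover-up at u=2: B = 1/(2 + 8) = 1/10. Comparing u² coeff: A = -C = -1/100
Result: (-1/100)/(u - 2) + (1/10)/(u - 2)² + (1/100)/(u + 8)


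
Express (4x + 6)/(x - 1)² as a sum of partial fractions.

(4x + 6) = α(x - 1) + β. At x = 1: β = 4·1 + 6 = 10. Coeff of x: α = 4
Result: 4/(x - 1) + 10/(x - 1)²


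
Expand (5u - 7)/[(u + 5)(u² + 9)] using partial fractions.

At u=-5: A = (5·(-5) - 7)/((-5)² + 9) = -16/17. B = -A = 16/17, C = 5 - (-5)·A = 5/17
Result: (-16/17)/(u + 5) + ((16/17)u + 5/17)/(u² + 9)


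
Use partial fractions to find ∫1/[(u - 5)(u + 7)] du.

Decompose: 1/[(u - 5)(u + 7)] = (1/12)/(u - 5) - (1/12)/(u + 7). Integrate each term: (1/12) ln|(u - 5)| - (1/12) ln|(u + 7)| + C


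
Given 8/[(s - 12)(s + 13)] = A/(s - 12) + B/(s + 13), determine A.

Cover-up at s = 12: A = 8/(12 + 13) = 8/25


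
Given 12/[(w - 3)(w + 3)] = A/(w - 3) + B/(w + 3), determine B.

Cover-up at w = -3: B = 12/(-3 - 3) = -12/6 = -2


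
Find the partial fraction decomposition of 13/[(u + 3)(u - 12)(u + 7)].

Using cover-up method: α = -13/60, β = 13/285, γ = 13/76
Result: (-13/60)/(u + 3) + (13/285)/(u - 12) + (13/76)/(u + 7)


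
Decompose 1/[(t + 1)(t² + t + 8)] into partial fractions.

Cover-up at t = -1: α = 1/((-1)² + 1·(-1) + 8) = 1/8. Then β = -α = -1/8, γ = -α·(1 - 1) = 0
Result: (1/8)/(t + 1) - ((1/8)t)/(t² + t + 8)


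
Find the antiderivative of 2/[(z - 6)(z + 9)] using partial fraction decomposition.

Decompose: 2/[(z - 6)(z + 9)] = (2/15)/(z - 6) - (2/15)/(z + 9). Integrate each term: (2/15) ln|(z - 6)| - (2/15) ln|(z + 9)| + C


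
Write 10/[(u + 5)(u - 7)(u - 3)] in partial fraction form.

Using cover-up method: A = 5/48, B = 5/24, C = -5/16
Result: (5/48)/(u + 5) + (5/24)/(u - 7) - (5/16)/(u - 3)


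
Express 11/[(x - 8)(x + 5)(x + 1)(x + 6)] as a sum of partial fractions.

Using Heaviside cover-up: (11/1638)/(x - 8) + (11/52)/(x + 5) - (11/180)/(x + 1) - (11/70)/(x + 6)


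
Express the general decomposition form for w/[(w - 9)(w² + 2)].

Linear + irreducible quadratic: α/(w - 9) + (βw + γ)/(w² + 2)


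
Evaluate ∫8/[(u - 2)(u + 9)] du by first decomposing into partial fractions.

Decompose: 8/[(u - 2)(u + 9)] = (8/11)/(u - 2) - (8/11)/(u + 9). Integrate each term: (8/11) ln|(u - 2)| - (8/11) ln|(u + 9)| + C


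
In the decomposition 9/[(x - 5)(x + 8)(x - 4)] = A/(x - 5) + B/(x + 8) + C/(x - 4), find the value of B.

Cover-up at x = -8: B = 9/[(-8 - 5)(-8 - 4)] = 9/[(-13)(-12)] = 9/156 = 3/52


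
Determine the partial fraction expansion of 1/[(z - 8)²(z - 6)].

Cover-up at z=6: R = 1/(6 - 8)² = 1/4. Cover-up at z=8: Q = 1/(8 - 6) = 1/2. Comparing z² coeff: P = -R = -1/4
Result: (-1/4)/(z - 8) + (1/2)/(z - 8)² + (1/4)/(z - 6)


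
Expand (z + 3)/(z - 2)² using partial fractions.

(z + 3) = P(z - 2) + Q. At z = 2: Q = 1·2 + 3 = 5. Coeff of z: P = 1
Result: 1/(z - 2) + 5/(z - 2)²


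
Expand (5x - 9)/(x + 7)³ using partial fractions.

(5x - 9) = α(x + 7)² + β(x + 7) + γ. At x = -7: γ = 5·(-7) - 9 = -44. Coefficients: α = 0, β = 5
Result: 5/(x + 7)² - 44/(x + 7)³


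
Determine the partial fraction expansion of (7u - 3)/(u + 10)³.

(7u - 3) = A(u + 10)² + B(u + 10) + C. At u = -10: C = 7·(-10) - 3 = -73. Coefficients: A = 0, B = 7
Result: 7/(u + 10)² - 73/(u + 10)³


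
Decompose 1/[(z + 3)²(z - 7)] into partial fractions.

Cover-up at z=7: C = 1/(7 + 3)² = 1/100. Cover-up at z=-3: B = 1/(-3 - 7) = -1/10. Comparing z² coeff: A = -C = -1/100
Result: (-1/100)/(z + 3) - (1/10)/(z + 3)² + (1/100)/(z - 7)


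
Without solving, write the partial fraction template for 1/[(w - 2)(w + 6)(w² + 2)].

Two linear + quadratic: A/(w - 2) + B/(w + 6) + (Cw + D)/(w² + 2)


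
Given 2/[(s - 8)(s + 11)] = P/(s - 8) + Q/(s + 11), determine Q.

Cover-up at s = -11: Q = 2/(-11 - 8) = -2/19


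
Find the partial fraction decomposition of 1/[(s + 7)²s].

Cover-up at s=0: γ = 1/(0 + 7)² = 1/49. Cover-up at s=-7: β = 1/(-7 - 0) = -1/7. Comparing s² coeff: α = -γ = -1/49
Result: (-1/49)/(s + 7) - (1/7)/(s + 7)² + (1/49)/s


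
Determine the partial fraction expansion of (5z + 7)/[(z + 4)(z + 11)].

At z=-4: P = (5·(-4) + 7)/(-4 + 11) = -13/7. At z=-11: Q = (5·(-11) + 7)/(-11 + 4) = 48/7
Result: (-13/7)/(z + 4) + (48/7)/(z + 11)


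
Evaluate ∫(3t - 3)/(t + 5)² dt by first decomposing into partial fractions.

Decompose: α = 3, β = 3·(-5) - 3 = -18, so (3t - 3)/(t + 5)² = 3/(t + 5) - 18/(t + 5)². Integrate: ∫ α/(t + 5) dt = 3 ln|(t + 5)|; ∫ β/(t + 5)² dt = 18/(t + 5). Sum: 3 ln|(t + 5)| + 18/(t + 5) + C


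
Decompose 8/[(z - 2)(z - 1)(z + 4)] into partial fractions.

Using cover-up method: A = 4/3, B = -8/5, C = 4/15
Result: (4/3)/(z - 2) - (8/5)/(z - 1) + (4/15)/(z + 4)


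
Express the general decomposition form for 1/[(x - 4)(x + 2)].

Distinct linear factors: α/(x - 4) + β/(x + 2)


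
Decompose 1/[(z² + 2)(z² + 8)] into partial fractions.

Coefficient matching gives α = γ = 0, β = 1/(8-2) = 1/6, δ = -β = -1/6
Result: (1/6)/(z² + 2) - (1/6)/(z² + 8)


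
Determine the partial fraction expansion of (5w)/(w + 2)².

(5w) = α(w + 2) + β. At w = -2: β = 5·(-2) + 0 = -10. Coeff of w: α = 5
Result: 5/(w + 2) - 10/(w + 2)²


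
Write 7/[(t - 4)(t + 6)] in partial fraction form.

7/(t - 4)(t + 6) = A/(t - 4) + B/(t + 6). A = 7/(4 + 6) = 7/10, B = 7/(-6 - 4) = -7/10
Result: (7/10)/(t - 4) - (7/10)/(t + 6)


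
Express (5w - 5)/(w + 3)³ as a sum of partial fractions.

(5w - 5) = P(w + 3)² + Q(w + 3) + R. At w = -3: R = 5·(-3) - 5 = -20. Coefficients: P = 0, Q = 5
Result: 5/(w + 3)² - 20/(w + 3)³


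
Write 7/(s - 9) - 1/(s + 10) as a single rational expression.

Common denominator (s - 9)(s + 10). Numerator: 7(s + 10) - 1(s - 9) = (7s + 70) - (s - 9) = 6s + 79
Result: (6s + 79)/[(s - 9)(s + 10)]


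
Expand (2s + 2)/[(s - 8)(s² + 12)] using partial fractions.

At s=8: α = (2·8 + 2)/(8² + 12) = 9/38. β = -α = -9/38, γ = 2 - 8·α = 2/19
Result: (9/38)/(s - 8) - ((9/38)s - 2/19)/(s² + 12)


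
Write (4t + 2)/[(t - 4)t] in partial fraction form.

At t=4: α = (4·4 + 2)/(4 - 0) = 9/2. At t=0: β = (4·0 + 2)/(0 - 4) = -1/2
Result: (9/2)/(t - 4) - (1/2)/t


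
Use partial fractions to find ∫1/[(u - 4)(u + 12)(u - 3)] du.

Cover-up: P = 1/16, Q = 1/240, R = -1/15. Decomposition: (1/16)/(u - 4) + (1/240)/(u + 12) - (1/15)/(u - 3). Integrate each term: (1/16) ln|(u - 4)| + (1/240) ln|(u + 12)| - (1/15) ln|(u - 3)| + C


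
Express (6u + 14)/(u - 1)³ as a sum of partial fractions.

(6u + 14) = A(u - 1)² + B(u - 1) + C. At u = 1: C = 6·1 + 14 = 20. Coefficients: A = 0, B = 6
Result: 6/(u - 1)² + 20/(u - 1)³


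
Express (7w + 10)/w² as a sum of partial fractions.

(7w + 10) = Pw + Q. At w = 0: Q = 7·0 + 10 = 10. Coeff of w: P = 7
Result: 7/w + 10/w²


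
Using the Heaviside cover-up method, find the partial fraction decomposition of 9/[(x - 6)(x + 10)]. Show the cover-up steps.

Cover (x - 6): set x=6, get A = 9/(6 + 10) = 9/16. Cover (x + 10): set x=-10, get B = 9/(-10 - 6) = -9/16.
Result: (9/16)/(x - 6) - (9/16)/(x + 10)


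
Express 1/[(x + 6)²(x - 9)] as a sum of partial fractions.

Cover-up at x=9: γ = 1/(9 + 6)² = 1/225. Cover-up at x=-6: β = 1/(-6 - 9) = -1/15. Comparing x² coeff: α = -γ = -1/225
Result: (-1/225)/(x + 6) - (1/15)/(x + 6)² + (1/225)/(x - 9)


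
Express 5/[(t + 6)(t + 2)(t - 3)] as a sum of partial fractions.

Using cover-up method: α = 5/36, β = -1/4, γ = 1/9
Result: (5/36)/(t + 6) - (1/4)/(t + 2) + (1/9)/(t - 3)


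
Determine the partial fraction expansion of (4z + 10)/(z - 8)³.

(4z + 10) = A(z - 8)² + B(z - 8) + C. At z = 8: C = 4·8 + 10 = 42. Coefficients: A = 0, B = 4
Result: 4/(z - 8)² + 42/(z - 8)³


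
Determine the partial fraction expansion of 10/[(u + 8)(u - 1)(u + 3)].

Using cover-up method: P = 2/9, Q = 5/18, R = -1/2
Result: (2/9)/(u + 8) + (5/18)/(u - 1) - (1/2)/(u + 3)


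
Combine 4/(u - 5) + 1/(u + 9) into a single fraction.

Common denominator (u - 5)(u + 9). Numerator: 4(u + 9) + 1(u - 5) = (4u + 36) + (u - 5) = 5u + 31
Result: (5u + 31)/[(u - 5)(u + 9)]


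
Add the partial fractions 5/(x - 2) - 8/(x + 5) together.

Common denominator (x - 2)(x + 5). Numerator: 5(x + 5) - 8(x - 2) = (5x + 25) - (8x - 16) = -3x + 41
Result: (-3x + 41)/[(x - 2)(x + 5)]


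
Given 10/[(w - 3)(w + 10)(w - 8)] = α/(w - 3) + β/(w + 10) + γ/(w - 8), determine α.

Cover-up at w = 3: α = 10/[(3 + 10)(3 - 8)] = 10/[(13)(-5)] = -10/65 = -2/13


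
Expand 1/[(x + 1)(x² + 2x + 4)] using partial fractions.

Cover-up at x = -1: A = 1/((-1)² + 2·(-1) + 4) = 1/3. Then B = -A = -1/3, C = -A·(2 - 1) = -1/3
Result: (1/3)/(x + 1) - ((1/3)x + 1/3)/(x² + 2x + 4)


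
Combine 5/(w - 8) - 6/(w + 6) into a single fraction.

Common denominator (w - 8)(w + 6). Numerator: 5(w + 6) - 6(w - 8) = (5w + 30) - (6w - 48) = -w + 78
Result: (-w + 78)/[(w - 8)(w + 6)]


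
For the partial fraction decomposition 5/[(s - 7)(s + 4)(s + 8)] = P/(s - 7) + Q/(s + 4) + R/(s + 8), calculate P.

Cover-up at s = 7: P = 5/[(7 + 4)(7 + 8)] = 5/[(11)(15)] = 5/165 = 1/33


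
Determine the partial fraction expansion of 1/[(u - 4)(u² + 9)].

Cover-up at u = 4: P = 1/(4² + 9) = 1/25. Then Q = -P = -1/25, R = -P·(0 + 4) = -4/25
Result: (1/25)/(u - 4) - ((1/25)u + 4/25)/(u² + 9)


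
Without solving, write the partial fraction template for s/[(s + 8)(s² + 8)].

Linear + irreducible quadratic: P/(s + 8) + (Qs + R)/(s² + 8)


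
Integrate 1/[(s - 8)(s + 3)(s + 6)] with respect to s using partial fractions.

Cover-up: α = 1/154, β = -1/33, γ = 1/42. Decomposition: (1/154)/(s - 8) - (1/33)/(s + 3) + (1/42)/(s + 6). Integrate each term: (1/154) ln|(s - 8)| - (1/33) ln|(s + 3)| + (1/42) ln|(s + 6)| + C


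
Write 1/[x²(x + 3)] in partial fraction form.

Cover-up at x=-3: R = 1/(-3 - 0)² = 1/9. Cover-up at x=0: Q = 1/(0 + 3) = 1/3. Comparing x² coeff: P = -R = -1/9
Result: (-1/9)/x + (1/3)/x² + (1/9)/(x + 3)


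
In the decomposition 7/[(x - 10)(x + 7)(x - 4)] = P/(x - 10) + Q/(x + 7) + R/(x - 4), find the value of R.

Cover-up at x = 4: R = 7/[(4 - 10)(4 + 7)] = 7/[(-6)(11)] = -7/66


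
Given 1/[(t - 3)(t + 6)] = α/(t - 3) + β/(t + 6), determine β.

Cover-up at t = -6: β = 1/(-6 - 3) = -1/9


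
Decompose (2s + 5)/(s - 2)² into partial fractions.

(2s + 5) = α(s - 2) + β. At s = 2: β = 2·2 + 5 = 9. Coeff of s: α = 2
Result: 2/(s - 2) + 9/(s - 2)²


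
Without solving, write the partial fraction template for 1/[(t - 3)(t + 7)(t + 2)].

Three distinct linear factors: α/(t - 3) + β/(t + 7) + γ/(t + 2)


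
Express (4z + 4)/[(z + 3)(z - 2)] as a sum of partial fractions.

At z=-3: α = (4·(-3) + 4)/(-3 - 2) = 8/5. At z=2: β = (4·2 + 4)/(2 + 3) = 12/5
Result: (8/5)/(z + 3) + (12/5)/(z - 2)


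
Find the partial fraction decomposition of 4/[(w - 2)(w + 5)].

4/(w - 2)(w + 5) = A/(w - 2) + B/(w + 5). A = 4/(2 + 5) = 4/7, B = 4/(-5 - 2) = -4/7
Result: (4/7)/(w - 2) - (4/7)/(w + 5)


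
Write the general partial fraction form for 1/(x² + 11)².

Repeated quadratic factor: (Px + Q)/(x² + 11) + (Rx + S)/(x² + 11)²


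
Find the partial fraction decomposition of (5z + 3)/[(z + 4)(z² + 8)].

At z=-4: P = (5·(-4) + 3)/((-4)² + 8) = -17/24. Q = -P = 17/24, R = 5 - (-4)·P = 13/6
Result: (-17/24)/(z + 4) + ((17/24)z + 13/6)/(z² + 8)


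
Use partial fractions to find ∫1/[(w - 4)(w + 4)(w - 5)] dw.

Cover-up: A = -1/8, B = 1/72, C = 1/9. Decomposition: (-1/8)/(w - 4) + (1/72)/(w + 4) + (1/9)/(w - 5). Integrate each term: (-1/8) ln|(w - 4)| + (1/72) ln|(w + 4)| + (1/9) ln|(w - 5)| + C


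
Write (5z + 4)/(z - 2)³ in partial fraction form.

(5z + 4) = P(z - 2)² + Q(z - 2) + R. At z = 2: R = 5·2 + 4 = 14. Coefficients: P = 0, Q = 5
Result: 5/(z - 2)² + 14/(z - 2)³


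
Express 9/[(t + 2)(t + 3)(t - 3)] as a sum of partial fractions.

Using cover-up method: α = -9/5, β = 3/2, γ = 3/10
Result: (-9/5)/(t + 2) + (3/2)/(t + 3) + (3/10)/(t - 3)


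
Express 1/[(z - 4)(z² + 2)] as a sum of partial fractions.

Cover-up at z = 4: α = 1/(4² + 2) = 1/18. Then β = -α = -1/18, γ = -α·(0 + 4) = -2/9
Result: (1/18)/(z - 4) - ((1/18)z + 2/9)/(z² + 2)


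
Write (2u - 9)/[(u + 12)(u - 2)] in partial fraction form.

At u=-12: α = (2·(-12) - 9)/(-12 - 2) = 33/14. At u=2: β = (2·2 - 9)/(2 + 12) = -5/14
Result: (33/14)/(u + 12) - (5/14)/(u - 2)


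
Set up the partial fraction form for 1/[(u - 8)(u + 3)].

Distinct linear factors: P/(u - 8) + Q/(u + 3)


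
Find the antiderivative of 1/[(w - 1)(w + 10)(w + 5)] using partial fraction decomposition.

Cover-up: α = 1/66, β = 1/55, γ = -1/30. Decomposition: (1/66)/(w - 1) + (1/55)/(w + 10) - (1/30)/(w + 5). Integrate each term: (1/66) ln|(w - 1)| + (1/55) ln|(w + 10)| - (1/30) ln|(w + 5)| + C


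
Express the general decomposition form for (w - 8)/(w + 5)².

Repeated linear factor: α/(w + 5) + β/(w + 5)²


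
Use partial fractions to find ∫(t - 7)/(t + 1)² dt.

Decompose: A = 1, B = 1·(-1) - 7 = -8, so (t - 7)/(t + 1)² = 1/(t + 1) - 8/(t + 1)². Integrate: ∫ A/(t + 1) dt = ln|(t + 1)|; ∫ B/(t + 1)² dt = 8/(t + 1). Sum: ln|(t + 1)| + 8/(t + 1) + C


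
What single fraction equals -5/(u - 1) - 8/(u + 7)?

Common denominator (u - 1)(u + 7). Numerator: -5(u + 7) - 8(u - 1) = (-5u - 35) - (8u - 8) = -13u - 27
Result: (-13u - 27)/[(u - 1)(u + 7)]


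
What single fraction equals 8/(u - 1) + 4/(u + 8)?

Common denominator (u - 1)(u + 8). Numerator: 8(u + 8) + 4(u - 1) = (8u + 64) + (4u - 4) = 12u + 60
Result: (12u + 60)/[(u - 1)(u + 8)]


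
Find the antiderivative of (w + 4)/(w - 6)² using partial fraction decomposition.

Decompose: A = 1, B = 1·6 + 4 = 10, so (w + 4)/(w - 6)² = 1/(w - 6) + 10/(w - 6)². Integrate: ∫ A/(w - 6) dw = ln|(w - 6)|; ∫ B/(w - 6)² dw = -10/(w - 6). Sum: ln|(w - 6)| - 10/(w - 6) + C


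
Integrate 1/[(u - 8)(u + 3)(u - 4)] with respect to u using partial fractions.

Cover-up: P = 1/44, Q = 1/77, R = -1/28. Decomposition: (1/44)/(u - 8) + (1/77)/(u + 3) - (1/28)/(u - 4). Integrate each term: (1/44) ln|(u - 8)| + (1/77) ln|(u + 3)| - (1/28) ln|(u - 4)| + C


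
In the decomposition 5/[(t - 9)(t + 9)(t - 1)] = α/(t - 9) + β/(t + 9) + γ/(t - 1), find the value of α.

Cover-up at t = 9: α = 5/[(9 + 9)(9 - 1)] = 5/[(18)(8)] = 5/144


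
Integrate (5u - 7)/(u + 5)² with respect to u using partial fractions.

Decompose: A = 5, B = 5·(-5) - 7 = -32, so (5u - 7)/(u + 5)² = 5/(u + 5) - 32/(u + 5)². Integrate: ∫ A/(u + 5) du = 5 ln|(u + 5)|; ∫ B/(u + 5)² du = 32/(u + 5). Sum: 5 ln|(u + 5)| + 32/(u + 5) + C


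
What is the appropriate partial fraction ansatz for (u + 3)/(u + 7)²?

Repeated linear factor: P/(u + 7) + Q/(u + 7)²


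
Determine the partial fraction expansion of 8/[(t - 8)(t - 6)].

8/(t - 8)(t - 6) = A/(t - 8) + B/(t - 6). A = 8/(8 - 6) = 4, B = 8/(6 - 8) = -4
Result: 4/(t - 8) - 4/(t - 6)


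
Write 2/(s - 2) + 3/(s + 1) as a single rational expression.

Common denominator (s - 2)(s + 1). Numerator: 2(s + 1) + 3(s - 2) = (2s + 2) + (3s - 6) = 5s - 4
Result: (5s - 4)/[(s - 2)(s + 1)]


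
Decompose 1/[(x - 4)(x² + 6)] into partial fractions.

Cover-up at x = 4: P = 1/(4² + 6) = 1/22. Then Q = -P = -1/22, R = -P·(0 + 4) = -2/11
Result: (1/22)/(x - 4) - ((1/22)x + 2/11)/(x² + 6)


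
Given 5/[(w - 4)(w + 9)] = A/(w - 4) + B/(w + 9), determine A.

Cover-up at w = 4: A = 5/(4 + 9) = 5/13


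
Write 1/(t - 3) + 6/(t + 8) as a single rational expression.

Common denominator (t - 3)(t + 8). Numerator: 1(t + 8) + 6(t - 3) = (t + 8) + (6t - 18) = 7t - 10
Result: (7t - 10)/[(t - 3)(t + 8)]


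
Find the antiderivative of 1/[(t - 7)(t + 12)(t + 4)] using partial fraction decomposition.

Cover-up: A = 1/209, B = 1/152, C = -1/88. Decomposition: (1/209)/(t - 7) + (1/152)/(t + 12) - (1/88)/(t + 4). Integrate each term: (1/209) ln|(t - 7)| + (1/152) ln|(t + 12)| - (1/88) ln|(t + 4)| + C


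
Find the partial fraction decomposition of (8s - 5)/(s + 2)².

(8s - 5) = α(s + 2) + β. At s = -2: β = 8·(-2) - 5 = -21. Coeff of s: α = 8
Result: 8/(s + 2) - 21/(s + 2)²


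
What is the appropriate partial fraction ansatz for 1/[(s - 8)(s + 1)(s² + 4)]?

Two linear + quadratic: α/(s - 8) + β/(s + 1) + (γs + δ)/(s² + 4)


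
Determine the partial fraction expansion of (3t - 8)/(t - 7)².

(3t - 8) = A(t - 7) + B. At t = 7: B = 3·7 - 8 = 13. Coeff of t: A = 3
Result: 3/(t - 7) + 13/(t - 7)²


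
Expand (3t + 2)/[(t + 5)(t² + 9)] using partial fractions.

At t=-5: P = (3·(-5) + 2)/((-5)² + 9) = -13/34. Q = -P = 13/34, R = 3 - (-5)·P = 37/34
Result: (-13/34)/(t + 5) + ((13/34)t + 37/34)/(t² + 9)


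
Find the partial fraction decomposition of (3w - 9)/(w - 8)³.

(3w - 9) = P(w - 8)² + Q(w - 8) + R. At w = 8: R = 3·8 - 9 = 15. Coefficients: P = 0, Q = 3
Result: 3/(w - 8)² + 15/(w - 8)³


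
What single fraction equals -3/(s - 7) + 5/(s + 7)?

Common denominator (s - 7)(s + 7). Numerator: -3(s + 7) + 5(s - 7) = (-3s - 21) + (5s - 35) = 2s - 56
Result: (2s - 56)/[(s - 7)(s + 7)]


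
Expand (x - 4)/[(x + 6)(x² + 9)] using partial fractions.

At x=-6: P = (1·(-6) - 4)/((-6)² + 9) = -2/9. Q = -P = 2/9, R = 1 - (-6)·P = -1/3
Result: (-2/9)/(x + 6) + ((2/9)x - 1/3)/(x² + 9)


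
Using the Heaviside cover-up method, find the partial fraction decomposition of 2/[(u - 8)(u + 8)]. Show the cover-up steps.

Cover (u - 8): set u=8, get P = 2/(8 + 8) = 1/8. Cover (u + 8): set u=-8, get Q = 2/(-8 - 8) = -1/8.
Result: (1/8)/(u - 8) - (1/8)/(u + 8)


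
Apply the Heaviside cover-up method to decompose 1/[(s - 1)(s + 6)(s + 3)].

Cover (s - 1), s=1: α = 1/[(1 + 6)(1 + 3)] = 1/28. Cover (s + 6), s=-6: β = 1/[(-6 - 1)(-6 + 3)] = 1/21. Cover (s + 3), s=-3: γ = 1/[(-3 - 1)(-3 + 6)] = -1/12.
Result: (1/28)/(s - 1) + (1/21)/(s + 6) - (1/12)/(s + 3)


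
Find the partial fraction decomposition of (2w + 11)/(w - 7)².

(2w + 11) = P(w - 7) + Q. At w = 7: Q = 2·7 + 11 = 25. Coeff of w: P = 2
Result: 2/(w - 7) + 25/(w - 7)²


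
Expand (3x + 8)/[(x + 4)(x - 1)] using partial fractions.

At x=-4: A = (3·(-4) + 8)/(-4 - 1) = 4/5. At x=1: B = (3·1 + 8)/(1 + 4) = 11/5
Result: (4/5)/(x + 4) + (11/5)/(x - 1)


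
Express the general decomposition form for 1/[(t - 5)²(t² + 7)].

Repeated linear + quadratic: P/(t - 5) + Q/(t - 5)² + (Rt + S)/(t² + 7)


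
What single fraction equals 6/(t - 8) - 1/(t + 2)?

Common denominator (t - 8)(t + 2). Numerator: 6(t + 2) - 1(t - 8) = (6t + 12) - (t - 8) = 5t + 20
Result: (5t + 20)/[(t - 8)(t + 2)]


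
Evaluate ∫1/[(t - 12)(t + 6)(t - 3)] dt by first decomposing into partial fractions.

Cover-up: P = 1/162, Q = 1/162, R = -1/81. Decomposition: (1/162)/(t - 12) + (1/162)/(t + 6) - (1/81)/(t - 3). Integrate each term: (1/162) ln|(t - 12)| + (1/162) ln|(t + 6)| - (1/81) ln|(t - 3)| + C


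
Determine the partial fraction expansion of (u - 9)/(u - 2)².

(u - 9) = P(u - 2) + Q. At u = 2: Q = 1·2 - 9 = -7. Coeff of u: P = 1
Result: 1/(u - 2) - 7/(u - 2)²


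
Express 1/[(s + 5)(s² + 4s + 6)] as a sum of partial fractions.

Cover-up at s = -5: α = 1/((-5)² + 4·(-5) + 6) = 1/11. Then β = -α = -1/11, γ = -α·(4 - 5) = 1/11
Result: (1/11)/(s + 5) - ((1/11)s - 1/11)/(s² + 4s + 6)


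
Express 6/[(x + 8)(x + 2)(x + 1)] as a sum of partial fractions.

Using cover-up method: α = 1/7, β = -1, γ = 6/7
Result: (1/7)/(x + 8) - 1/(x + 2) + (6/7)/(x + 1)


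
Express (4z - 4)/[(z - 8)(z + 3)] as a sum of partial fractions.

At z=8: P = (4·8 - 4)/(8 + 3) = 28/11. At z=-3: Q = (4·(-3) - 4)/(-3 - 8) = 16/11
Result: (28/11)/(z - 8) + (16/11)/(z + 3)


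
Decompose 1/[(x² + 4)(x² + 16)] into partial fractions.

Coefficient matching gives P = R = 0, Q = 1/(16-4) = 1/12, S = -Q = -1/12
Result: (1/12)/(x² + 4) - (1/12)/(x² + 16)


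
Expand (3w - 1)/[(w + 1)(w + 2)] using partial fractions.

At w=-1: A = (3·(-1) - 1)/(-1 + 2) = -4. At w=-2: B = (3·(-2) - 1)/(-2 + 1) = 7
Result: -4/(w + 1) + 7/(w + 2)


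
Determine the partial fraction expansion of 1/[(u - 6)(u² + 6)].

Cover-up at u = 6: P = 1/(6² + 6) = 1/42. Then Q = -P = -1/42, R = -P·(0 + 6) = -1/7
Result: (1/42)/(u - 6) - ((1/42)u + 1/7)/(u² + 6)


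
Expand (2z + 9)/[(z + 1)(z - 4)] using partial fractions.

At z=-1: P = (2·(-1) + 9)/(-1 - 4) = -7/5. At z=4: Q = (2·4 + 9)/(4 + 1) = 17/5
Result: (-7/5)/(z + 1) + (17/5)/(z - 4)


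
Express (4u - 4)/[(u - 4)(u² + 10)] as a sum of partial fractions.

At u=4: α = (4·4 - 4)/(4² + 10) = 6/13. β = -α = -6/13, γ = 4 - 4·α = 28/13
Result: (6/13)/(u - 4) - ((6/13)u - 28/13)/(u² + 10)


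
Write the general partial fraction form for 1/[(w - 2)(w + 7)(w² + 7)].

Two linear + quadratic: A/(w - 2) + B/(w + 7) + (Cw + D)/(w² + 7)


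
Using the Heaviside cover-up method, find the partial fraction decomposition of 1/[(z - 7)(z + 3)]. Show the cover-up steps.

Cover (z - 7): set z=7, get α = 1/(7 + 3) = 1/10. Cover (z + 3): set z=-3, get β = 1/(-3 - 7) = -1/10.
Result: (1/10)/(z - 7) - (1/10)/(z + 3)


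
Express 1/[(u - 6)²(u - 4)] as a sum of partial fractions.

Cover-up at u=4: γ = 1/(4 - 6)² = 1/4. Cover-up at u=6: β = 1/(6 - 4) = 1/2. Comparing u² coeff: α = -γ = -1/4
Result: (-1/4)/(u - 6) + (1/2)/(u - 6)² + (1/4)/(u - 4)


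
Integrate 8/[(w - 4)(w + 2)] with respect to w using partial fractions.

Decompose: 8/[(w - 4)(w + 2)] = (4/3)/(w - 4) - (4/3)/(w + 2). Integrate each term: (4/3) ln|(w - 4)| - (4/3) ln|(w + 2)| + C


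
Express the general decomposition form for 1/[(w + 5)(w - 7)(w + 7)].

Three distinct linear factors: A/(w + 5) + B/(w - 7) + C/(w + 7)


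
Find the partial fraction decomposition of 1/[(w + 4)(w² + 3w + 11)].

Cover-up at w = -4: A = 1/((-4)² + 3·(-4) + 11) = 1/15. Then B = -A = -1/15, C = -A·(3 - 4) = 1/15
Result: (1/15)/(w + 4) - ((1/15)w - 1/15)/(w² + 3w + 11)


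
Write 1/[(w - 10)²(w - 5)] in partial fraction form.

Cover-up at w=5: γ = 1/(5 - 10)² = 1/25. Cover-up at w=10: β = 1/(10 - 5) = 1/5. Comparing w² coeff: α = -γ = -1/25
Result: (-1/25)/(w - 10) + (1/5)/(w - 10)² + (1/25)/(w - 5)


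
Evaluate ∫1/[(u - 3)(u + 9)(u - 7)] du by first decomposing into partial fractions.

Cover-up: P = -1/48, Q = 1/192, R = 1/64. Decomposition: (-1/48)/(u - 3) + (1/192)/(u + 9) + (1/64)/(u - 7). Integrate each term: (-1/48) ln|(u - 3)| + (1/192) ln|(u + 9)| + (1/64) ln|(u - 7)| + C


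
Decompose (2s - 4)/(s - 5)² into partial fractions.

(2s - 4) = P(s - 5) + Q. At s = 5: Q = 2·5 - 4 = 6. Coeff of s: P = 2
Result: 2/(s - 5) + 6/(s - 5)²


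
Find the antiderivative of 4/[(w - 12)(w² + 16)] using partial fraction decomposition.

Cover-up at w=12: A = 4/(12²+16) = 1/40. Coeff matching: B = -1/40, C = -3/10. Decomposition: (1/40)/(w - 12) - ((1/40)w + 3/10)/(w² + 16). Integrate: linear → ln, quadratic → (1/2)ln + arctan: (1/40) ln|(w - 12)| - (1/80) ln(w² + 16) - (3/40) arctan(w/4) + C
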